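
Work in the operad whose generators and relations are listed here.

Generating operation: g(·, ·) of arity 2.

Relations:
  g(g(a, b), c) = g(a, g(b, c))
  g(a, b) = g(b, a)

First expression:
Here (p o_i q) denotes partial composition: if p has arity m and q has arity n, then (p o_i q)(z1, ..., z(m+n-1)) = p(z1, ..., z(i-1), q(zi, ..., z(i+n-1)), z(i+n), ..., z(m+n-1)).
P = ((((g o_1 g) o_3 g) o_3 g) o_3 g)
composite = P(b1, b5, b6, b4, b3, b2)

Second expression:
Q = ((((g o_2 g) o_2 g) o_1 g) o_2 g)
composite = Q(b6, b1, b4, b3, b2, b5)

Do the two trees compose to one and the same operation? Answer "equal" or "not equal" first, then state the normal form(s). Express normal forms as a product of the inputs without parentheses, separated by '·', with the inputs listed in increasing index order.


equal; the common form is b1 · b2 · b3 · b4 · b5 · b6

The first expression, normalized: b1 · b2 · b3 · b4 · b5 · b6
The second expression, normalized: b1 · b2 · b3 · b4 · b5 · b6
Same normal form: equal.


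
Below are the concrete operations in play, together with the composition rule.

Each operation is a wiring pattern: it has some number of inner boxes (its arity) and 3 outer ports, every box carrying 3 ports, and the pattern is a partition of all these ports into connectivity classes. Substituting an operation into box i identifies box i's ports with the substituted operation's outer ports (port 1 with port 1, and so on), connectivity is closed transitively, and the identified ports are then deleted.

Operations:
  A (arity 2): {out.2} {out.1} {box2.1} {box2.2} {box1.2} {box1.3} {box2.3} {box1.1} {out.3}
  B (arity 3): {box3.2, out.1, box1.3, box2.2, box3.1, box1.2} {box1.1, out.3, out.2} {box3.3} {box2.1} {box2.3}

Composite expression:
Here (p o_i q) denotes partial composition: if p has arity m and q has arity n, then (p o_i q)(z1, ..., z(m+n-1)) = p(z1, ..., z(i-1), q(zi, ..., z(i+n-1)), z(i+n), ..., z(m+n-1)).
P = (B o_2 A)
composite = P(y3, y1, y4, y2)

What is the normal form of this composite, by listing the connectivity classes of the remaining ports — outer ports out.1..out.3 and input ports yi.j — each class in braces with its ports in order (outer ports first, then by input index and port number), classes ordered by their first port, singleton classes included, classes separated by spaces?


{out.1, y2.1, y2.2, y3.2, y3.3} {out.2, out.3, y3.1} {y1.1} {y1.2} {y1.3} {y2.3} {y4.1} {y4.2} {y4.3}

Reachability decides: close wires over B-identified ports.
the subtree at A composes to {out.1} {out.2} {out.3} {y1.1} {y1.2} {y1.3} {y4.1} {y4.2} {y4.3} on (y1, y4); out.j = own outer ports
the subtree at B composes to {out.1, y2.1, y2.2, y3.2, y3.3} {out.2, out.3, y3.1} {y1.1} {y1.2} {y1.3} {y2.3} {y4.1} {y4.2} {y4.3} on (y3, y1, y4, y2); out.j = own outer ports


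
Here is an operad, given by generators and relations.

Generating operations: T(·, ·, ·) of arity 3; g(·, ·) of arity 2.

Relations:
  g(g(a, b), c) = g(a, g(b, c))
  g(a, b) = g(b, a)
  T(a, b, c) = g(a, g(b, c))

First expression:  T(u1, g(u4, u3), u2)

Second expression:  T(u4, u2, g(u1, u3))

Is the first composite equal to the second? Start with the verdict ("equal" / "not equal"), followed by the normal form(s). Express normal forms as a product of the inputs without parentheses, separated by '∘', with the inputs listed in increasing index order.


In normal form, the first expression is u1 ∘ u2 ∘ u3 ∘ u4
In normal form, the second expression is u1 ∘ u2 ∘ u3 ∘ u4
Same normal form: equal.

equal: each reduces to u1 ∘ u2 ∘ u3 ∘ u4


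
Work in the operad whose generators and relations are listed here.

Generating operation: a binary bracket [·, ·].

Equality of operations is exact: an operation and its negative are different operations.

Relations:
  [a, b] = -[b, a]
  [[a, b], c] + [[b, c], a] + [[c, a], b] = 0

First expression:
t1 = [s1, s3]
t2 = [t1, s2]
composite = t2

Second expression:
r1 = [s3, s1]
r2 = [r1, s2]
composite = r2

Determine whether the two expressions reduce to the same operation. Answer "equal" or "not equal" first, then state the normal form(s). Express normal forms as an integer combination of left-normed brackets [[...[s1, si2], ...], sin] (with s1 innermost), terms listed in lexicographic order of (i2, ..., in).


not equal: they reduce to [[s1, s3], s2] and -[[s1, s3], s2]

In normal form, the first expression is [[s1, s3], s2]
In normal form, the second expression is -[[s1, s3], s2]
No match — not equal.


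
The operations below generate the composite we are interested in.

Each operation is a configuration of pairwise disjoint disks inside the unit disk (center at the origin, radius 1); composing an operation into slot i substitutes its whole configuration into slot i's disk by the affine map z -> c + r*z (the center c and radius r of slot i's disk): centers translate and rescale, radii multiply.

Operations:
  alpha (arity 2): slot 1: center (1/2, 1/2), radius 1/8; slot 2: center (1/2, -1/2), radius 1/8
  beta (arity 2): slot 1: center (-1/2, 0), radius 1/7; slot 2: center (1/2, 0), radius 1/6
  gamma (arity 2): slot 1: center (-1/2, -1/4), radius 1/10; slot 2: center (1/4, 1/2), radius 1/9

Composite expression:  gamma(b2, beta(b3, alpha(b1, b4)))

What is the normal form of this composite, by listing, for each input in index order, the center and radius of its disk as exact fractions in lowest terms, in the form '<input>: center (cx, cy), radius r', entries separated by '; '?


b1: center (17/54, 55/108), radius 1/432; b2: center (-1/2, -1/4), radius 1/10; b3: center (7/36, 1/2), radius 1/63; b4: center (17/54, 53/108), radius 1/432

Each b-disk chains the slot maps above it in gamma; radii multiply.
input b2: applying the 1 nested substitution gives center (-1/2, -1/4), radius 1/10
input b3: applying the 2 nested substitutions gives center (7/36, 1/2), radius 1/63
input b1: applying the 3 nested substitutions gives center (17/54, 55/108), radius 1/432
input b4: applying the 3 nested substitutions gives center (17/54, 53/108), radius 1/432


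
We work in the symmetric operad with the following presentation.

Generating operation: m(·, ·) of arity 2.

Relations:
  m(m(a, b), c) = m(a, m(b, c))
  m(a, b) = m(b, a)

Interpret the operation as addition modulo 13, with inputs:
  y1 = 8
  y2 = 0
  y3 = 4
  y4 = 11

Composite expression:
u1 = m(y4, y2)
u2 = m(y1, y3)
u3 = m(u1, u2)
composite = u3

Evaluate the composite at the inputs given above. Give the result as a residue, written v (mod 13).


m(y4, y2) = 11
m(y1, y3) = 12
m(m(y4, y2), m(y1, y3)) = 10

10 (mod 13)


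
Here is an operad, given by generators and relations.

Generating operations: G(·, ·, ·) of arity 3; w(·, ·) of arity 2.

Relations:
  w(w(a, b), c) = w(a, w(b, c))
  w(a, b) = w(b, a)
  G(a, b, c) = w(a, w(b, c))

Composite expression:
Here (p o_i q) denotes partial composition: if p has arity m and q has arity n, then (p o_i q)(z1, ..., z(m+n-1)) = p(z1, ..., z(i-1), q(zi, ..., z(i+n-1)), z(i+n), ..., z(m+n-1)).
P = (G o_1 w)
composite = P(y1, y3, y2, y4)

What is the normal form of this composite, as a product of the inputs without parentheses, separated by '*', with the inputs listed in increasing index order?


y1 * y2 * y3 * y4

Shape and order are irrelevant to G; the y-input set decides.
w(y1, y3) linearizes to y1 * y3
G(w(y1, y3), y2, y4) linearizes to y1 * y3 * y2 * y4
sorting the factors by input index: y1 * y2 * y3 * y4


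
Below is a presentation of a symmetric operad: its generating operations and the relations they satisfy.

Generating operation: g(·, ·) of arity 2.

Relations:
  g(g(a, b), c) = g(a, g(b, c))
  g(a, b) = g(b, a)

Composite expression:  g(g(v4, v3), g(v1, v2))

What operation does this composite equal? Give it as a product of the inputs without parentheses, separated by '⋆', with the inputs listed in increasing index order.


Key point: g commutes, so take the v-inputs in any fixed order.
g(v4, v3) linearizes to v4 ⋆ v3
g(v1, v2) linearizes to v1 ⋆ v2
g(g(v4, v3), g(v1, v2)) linearizes to v4 ⋆ v3 ⋆ v1 ⋆ v2
rearranged into index order: v1 ⋆ v2 ⋆ v3 ⋆ v4

v1 ⋆ v2 ⋆ v3 ⋆ v4


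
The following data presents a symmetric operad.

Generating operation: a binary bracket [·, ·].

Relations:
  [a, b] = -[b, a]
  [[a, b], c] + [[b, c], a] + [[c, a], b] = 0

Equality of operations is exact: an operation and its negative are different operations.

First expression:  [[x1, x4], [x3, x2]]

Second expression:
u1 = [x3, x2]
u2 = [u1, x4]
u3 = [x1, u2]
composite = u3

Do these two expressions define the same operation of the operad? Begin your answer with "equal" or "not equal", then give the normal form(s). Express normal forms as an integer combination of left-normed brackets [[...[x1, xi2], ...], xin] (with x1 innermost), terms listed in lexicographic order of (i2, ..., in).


not equal: they reduce to -[[[x1, x4], x2], x3] + [[[x1, x4], x3], x2] and -[[[x1, x2], x3], x4] + [[[x1, x3], x2], x4] + [[[x1, x4], x2], x3] - [[[x1, x4], x3], x2]

Normal form of the first expression: -[[[x1, x4], x2], x3] + [[[x1, x4], x3], x2]
Normal form of the second expression: -[[[x1, x2], x3], x4] + [[[x1, x3], x2], x4] + [[[x1, x4], x2], x3] - [[[x1, x4], x3], x2]
They disagree, so not equal.


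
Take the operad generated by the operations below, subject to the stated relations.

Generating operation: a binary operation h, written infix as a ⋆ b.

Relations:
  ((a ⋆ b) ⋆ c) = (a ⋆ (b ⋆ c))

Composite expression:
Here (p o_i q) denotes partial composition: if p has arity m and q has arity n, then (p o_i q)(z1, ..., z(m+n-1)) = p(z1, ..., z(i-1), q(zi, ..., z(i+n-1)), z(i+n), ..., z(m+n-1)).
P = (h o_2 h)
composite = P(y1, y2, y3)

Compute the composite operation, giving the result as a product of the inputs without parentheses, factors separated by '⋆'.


Every regrouping of h is equal, so read the y-inputs in written order.
(y2 ⋆ y3) flattens to y2 ⋆ y3
(y1 ⋆ (y2 ⋆ y3)) flattens to y1 ⋆ y2 ⋆ y3

y1 ⋆ y2 ⋆ y3


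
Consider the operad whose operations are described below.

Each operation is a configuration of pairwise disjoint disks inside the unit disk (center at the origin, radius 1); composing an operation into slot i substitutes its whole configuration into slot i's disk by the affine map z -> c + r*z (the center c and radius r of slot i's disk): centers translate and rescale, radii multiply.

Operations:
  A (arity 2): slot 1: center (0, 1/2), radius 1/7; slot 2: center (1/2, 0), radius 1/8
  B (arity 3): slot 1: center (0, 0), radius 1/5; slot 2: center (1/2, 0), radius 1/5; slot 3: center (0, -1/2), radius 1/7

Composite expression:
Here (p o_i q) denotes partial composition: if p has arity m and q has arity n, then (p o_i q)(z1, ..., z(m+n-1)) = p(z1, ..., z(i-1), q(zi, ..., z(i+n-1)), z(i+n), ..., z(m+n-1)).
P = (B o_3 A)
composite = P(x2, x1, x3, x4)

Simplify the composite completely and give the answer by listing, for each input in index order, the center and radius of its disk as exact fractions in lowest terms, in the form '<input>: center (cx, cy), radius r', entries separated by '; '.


x1: center (1/2, 0), radius 1/5; x2: center (0, 0), radius 1/5; x3: center (0, -3/7), radius 1/49; x4: center (1/14, -1/2), radius 1/56

Only the slot chain above each x matters under B; compose those maps.
tracing x2 down its 1-map path: center (0, 0), radius 1/5
tracing x1 down its 1-map path: center (1/2, 0), radius 1/5
tracing x3 down its 2-map path: center (0, -3/7), radius 1/49
tracing x4 down its 2-map path: center (1/14, -1/2), radius 1/56


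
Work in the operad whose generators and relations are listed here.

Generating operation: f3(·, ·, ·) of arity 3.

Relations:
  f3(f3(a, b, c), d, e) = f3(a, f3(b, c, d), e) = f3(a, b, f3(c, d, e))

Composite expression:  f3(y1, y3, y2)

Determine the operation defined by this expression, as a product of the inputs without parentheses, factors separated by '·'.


Associativity of f3 dissolves the nesting; only the y-input order survives.
f3(y1, y3, y2) linearizes to y1 · y3 · y2

y1 · y3 · y2


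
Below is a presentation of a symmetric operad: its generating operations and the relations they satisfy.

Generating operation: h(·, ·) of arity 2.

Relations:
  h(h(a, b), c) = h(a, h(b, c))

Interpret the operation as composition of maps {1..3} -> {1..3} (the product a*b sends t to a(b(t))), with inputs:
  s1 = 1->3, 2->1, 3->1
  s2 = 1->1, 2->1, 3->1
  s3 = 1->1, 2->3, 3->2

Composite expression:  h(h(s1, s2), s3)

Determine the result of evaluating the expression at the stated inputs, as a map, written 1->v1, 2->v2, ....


1->3, 2->3, 3->3

h(s1, s2) = 1->3, 2->3, 3->3
h(h(s1, s2), s3) = 1->3, 2->3, 3->3


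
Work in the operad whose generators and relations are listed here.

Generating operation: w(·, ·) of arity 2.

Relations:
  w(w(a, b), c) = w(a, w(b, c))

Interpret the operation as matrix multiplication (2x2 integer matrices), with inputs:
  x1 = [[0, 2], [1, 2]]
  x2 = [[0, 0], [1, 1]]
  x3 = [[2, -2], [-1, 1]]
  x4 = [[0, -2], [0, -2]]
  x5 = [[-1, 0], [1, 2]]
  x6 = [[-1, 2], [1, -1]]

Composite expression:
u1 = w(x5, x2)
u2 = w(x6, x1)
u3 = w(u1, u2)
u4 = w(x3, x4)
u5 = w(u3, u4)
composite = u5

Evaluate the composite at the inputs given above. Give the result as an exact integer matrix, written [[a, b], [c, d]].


w(x5, x2) = [[0, 0], [2, 2]]
w(x6, x1) = [[2, 2], [-1, 0]]
w(w(x5, x2), w(x6, x1)) = [[0, 0], [2, 4]]
w(x3, x4) = [[0, 0], [0, 0]]
w(w(w(x5, x2), w(x6, x1)), w(x3, x4)) = [[0, 0], [0, 0]]

[[0, 0], [0, 0]]


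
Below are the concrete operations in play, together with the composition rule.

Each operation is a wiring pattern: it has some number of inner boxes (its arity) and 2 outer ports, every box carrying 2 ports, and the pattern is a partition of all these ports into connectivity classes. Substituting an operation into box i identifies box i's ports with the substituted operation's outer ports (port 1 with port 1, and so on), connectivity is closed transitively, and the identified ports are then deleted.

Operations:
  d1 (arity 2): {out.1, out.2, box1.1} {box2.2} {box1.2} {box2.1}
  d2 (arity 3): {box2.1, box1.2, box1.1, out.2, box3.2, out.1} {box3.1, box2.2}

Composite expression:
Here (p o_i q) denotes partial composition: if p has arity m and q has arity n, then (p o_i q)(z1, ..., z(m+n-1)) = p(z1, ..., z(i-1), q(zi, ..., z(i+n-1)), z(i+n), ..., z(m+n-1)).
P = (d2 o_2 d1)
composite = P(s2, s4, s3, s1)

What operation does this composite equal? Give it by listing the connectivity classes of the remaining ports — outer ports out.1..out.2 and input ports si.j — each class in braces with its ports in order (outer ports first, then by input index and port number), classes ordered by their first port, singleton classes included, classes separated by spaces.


Treat the ports identified at d2 as solder joints: merge, then drop.
stage d1: inputs (s4, s3), connectivity {out.1, out.2, s4.1} {s3.1} {s3.2} {s4.2}, out.j its boundary
stage d2: inputs (s2, s4, s3, s1), connectivity {out.1, out.2, s1.1, s1.2, s2.1, s2.2, s4.1} {s3.1} {s3.2} {s4.2}, out.j its boundary

{out.1, out.2, s1.1, s1.2, s2.1, s2.2, s4.1} {s3.1} {s3.2} {s4.2}


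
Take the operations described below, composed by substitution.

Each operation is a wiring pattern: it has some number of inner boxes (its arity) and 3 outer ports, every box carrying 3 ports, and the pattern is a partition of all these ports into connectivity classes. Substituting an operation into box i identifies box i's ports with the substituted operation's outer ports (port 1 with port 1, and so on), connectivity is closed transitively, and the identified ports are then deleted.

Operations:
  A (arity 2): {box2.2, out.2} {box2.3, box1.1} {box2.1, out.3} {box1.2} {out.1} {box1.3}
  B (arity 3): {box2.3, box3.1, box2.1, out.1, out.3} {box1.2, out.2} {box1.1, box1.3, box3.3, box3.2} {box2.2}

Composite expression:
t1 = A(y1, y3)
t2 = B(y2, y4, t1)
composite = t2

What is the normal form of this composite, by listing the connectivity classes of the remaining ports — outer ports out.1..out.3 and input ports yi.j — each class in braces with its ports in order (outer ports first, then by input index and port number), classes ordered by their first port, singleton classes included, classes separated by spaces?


{out.1, out.3, y4.1, y4.3} {out.2, y2.2} {y1.1, y3.3} {y1.2} {y1.3} {y2.1, y2.3, y3.1, y3.2} {y4.2}

After gluing at B, chains via deleted ports link the y-ports.
through A, on inputs (y1, y3): {out.1} {out.2, y3.2} {out.3, y3.1} {y1.1, y3.3} {y1.2} {y1.3} (out.j = stage outer ports)
through B, on inputs (y2, y4, y1, y3): {out.1, out.3, y4.1, y4.3} {out.2, y2.2} {y1.1, y3.3} {y1.2} {y1.3} {y2.1, y2.3, y3.1, y3.2} {y4.2} (out.j = stage outer ports)


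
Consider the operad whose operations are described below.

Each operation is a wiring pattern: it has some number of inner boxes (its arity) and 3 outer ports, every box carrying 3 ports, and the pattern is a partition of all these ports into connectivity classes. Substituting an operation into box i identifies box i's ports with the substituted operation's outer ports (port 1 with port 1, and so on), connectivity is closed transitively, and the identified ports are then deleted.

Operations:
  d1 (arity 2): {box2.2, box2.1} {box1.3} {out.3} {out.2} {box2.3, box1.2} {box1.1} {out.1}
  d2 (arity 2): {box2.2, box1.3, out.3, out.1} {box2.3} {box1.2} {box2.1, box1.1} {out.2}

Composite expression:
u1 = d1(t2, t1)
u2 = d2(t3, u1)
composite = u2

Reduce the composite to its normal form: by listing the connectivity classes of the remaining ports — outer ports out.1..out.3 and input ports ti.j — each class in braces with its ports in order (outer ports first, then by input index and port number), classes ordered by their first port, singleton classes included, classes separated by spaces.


Connectivity passes through glued d2-boundaries; trace each wire chain.
after d1, the pattern on (t2, t1) reads {out.1} {out.2} {out.3} {t1.1, t1.2} {t1.3, t2.2} {t2.1} {t2.3} (out.j = its outer ports)
after d2, the pattern on (t3, t2, t1) reads {out.1, out.3, t3.3} {out.2} {t1.1, t1.2} {t1.3, t2.2} {t2.1} {t2.3} {t3.1} {t3.2} (out.j = its outer ports)

{out.1, out.3, t3.3} {out.2} {t1.1, t1.2} {t1.3, t2.2} {t2.1} {t2.3} {t3.1} {t3.2}


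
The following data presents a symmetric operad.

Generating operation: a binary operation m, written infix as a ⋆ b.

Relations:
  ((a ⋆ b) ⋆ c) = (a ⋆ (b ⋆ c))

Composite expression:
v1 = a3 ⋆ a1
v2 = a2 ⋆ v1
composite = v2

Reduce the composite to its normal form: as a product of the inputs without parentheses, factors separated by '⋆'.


a2 ⋆ a3 ⋆ a1

The m-tree's shape is irrelevant; the a-reading-order decides.
(a3 ⋆ a1) linearizes to a3 ⋆ a1
(a2 ⋆ (a3 ⋆ a1)) linearizes to a2 ⋆ a3 ⋆ a1


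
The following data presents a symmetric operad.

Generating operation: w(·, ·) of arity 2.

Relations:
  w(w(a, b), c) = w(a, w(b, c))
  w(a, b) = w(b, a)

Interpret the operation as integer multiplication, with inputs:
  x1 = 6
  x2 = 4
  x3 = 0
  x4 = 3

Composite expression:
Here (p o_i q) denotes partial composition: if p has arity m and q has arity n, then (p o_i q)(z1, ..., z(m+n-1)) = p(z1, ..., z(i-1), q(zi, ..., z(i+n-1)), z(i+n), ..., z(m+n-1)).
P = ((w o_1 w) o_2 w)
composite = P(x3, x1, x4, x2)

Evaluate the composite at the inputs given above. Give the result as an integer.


0

w(x1, x4) = 18
w(x3, w(x1, x4)) = 0
w(w(x3, w(x1, x4)), x2) = 0


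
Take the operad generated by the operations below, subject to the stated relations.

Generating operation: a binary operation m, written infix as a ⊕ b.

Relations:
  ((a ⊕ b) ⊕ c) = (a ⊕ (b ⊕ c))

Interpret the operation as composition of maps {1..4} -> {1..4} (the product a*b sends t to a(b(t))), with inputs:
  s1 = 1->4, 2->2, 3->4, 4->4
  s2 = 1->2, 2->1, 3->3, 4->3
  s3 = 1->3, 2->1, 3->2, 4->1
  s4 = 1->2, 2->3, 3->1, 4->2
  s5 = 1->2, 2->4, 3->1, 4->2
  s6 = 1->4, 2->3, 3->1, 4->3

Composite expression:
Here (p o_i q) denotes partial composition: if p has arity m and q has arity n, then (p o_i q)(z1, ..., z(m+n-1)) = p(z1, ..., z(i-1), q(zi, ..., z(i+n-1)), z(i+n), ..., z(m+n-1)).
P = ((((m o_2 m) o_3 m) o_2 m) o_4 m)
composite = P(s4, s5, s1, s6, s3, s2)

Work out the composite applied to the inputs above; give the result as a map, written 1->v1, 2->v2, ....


1->3, 2->3, 3->3, 4->3


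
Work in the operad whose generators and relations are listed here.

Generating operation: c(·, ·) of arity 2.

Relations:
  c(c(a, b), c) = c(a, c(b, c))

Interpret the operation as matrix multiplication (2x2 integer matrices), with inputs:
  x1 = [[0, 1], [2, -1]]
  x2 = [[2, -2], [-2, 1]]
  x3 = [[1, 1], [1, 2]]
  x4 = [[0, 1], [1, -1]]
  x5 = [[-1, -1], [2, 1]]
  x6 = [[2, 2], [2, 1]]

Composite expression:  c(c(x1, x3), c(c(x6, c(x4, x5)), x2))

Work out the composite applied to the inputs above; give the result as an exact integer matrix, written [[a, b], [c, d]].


c(x1, x3) = [[1, 2], [1, 0]]
c(x4, x5) = [[2, 1], [-3, -2]]
c(x6, c(x4, x5)) = [[-2, -2], [1, 0]]
c(c(x6, c(x4, x5)), x2) = [[0, 2], [2, -2]]
c(c(x1, x3), c(c(x6, c(x4, x5)), x2)) = [[4, -2], [0, 2]]

[[4, -2], [0, 2]]


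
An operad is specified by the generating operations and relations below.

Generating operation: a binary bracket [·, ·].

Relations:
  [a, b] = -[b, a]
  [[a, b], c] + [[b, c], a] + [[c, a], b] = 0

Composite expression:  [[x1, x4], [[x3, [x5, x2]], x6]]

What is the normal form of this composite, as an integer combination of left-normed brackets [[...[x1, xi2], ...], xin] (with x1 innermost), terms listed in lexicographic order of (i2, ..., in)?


[[[[[x1, x4], x2], x5], x3], x6] - [[[[[x1, x4], x3], x2], x5], x6] + [[[[[x1, x4], x3], x5], x2], x6] - [[[[[x1, x4], x5], x2], x3], x6] - [[[[[x1, x4], x6], x2], x5], x3] + [[[[[x1, x4], x6], x3], x2], x5] - [[[[[x1, x4], x6], x3], x5], x2] + [[[[[x1, x4], x6], x5], x2], x3]

Left-normed coefficients sit on the x1-initial expansion words.
Composite bracket: [[x1, x4], [[x3, [x5, x2]], x6]]
The bracket unfolds into 32 signed words via [a, b] = ab - ba (2^5 = 32).
Only words starting with x1 matter:
  x1x4x2x5x3x6 (sign +1) contributes +[[[[[x1, x4], x2], x5], x3], x6]
  x1x4x3x2x5x6 (sign -1) contributes -[[[[[x1, x4], x3], x2], x5], x6]
  x1x4x3x5x2x6 (sign +1) contributes +[[[[[x1, x4], x3], x5], x2], x6]
  x1x4x5x2x3x6 (sign -1) contributes -[[[[[x1, x4], x5], x2], x3], x6]
  x1x4x6x2x5x3 (sign -1) contributes -[[[[[x1, x4], x6], x2], x5], x3]
  x1x4x6x3x2x5 (sign +1) contributes +[[[[[x1, x4], x6], x3], x2], x5]
  x1x4x6x3x5x2 (sign -1) contributes -[[[[[x1, x4], x6], x3], x5], x2]
  x1x4x6x5x2x3 (sign +1) contributes +[[[[[x1, x4], x6], x5], x2], x3]


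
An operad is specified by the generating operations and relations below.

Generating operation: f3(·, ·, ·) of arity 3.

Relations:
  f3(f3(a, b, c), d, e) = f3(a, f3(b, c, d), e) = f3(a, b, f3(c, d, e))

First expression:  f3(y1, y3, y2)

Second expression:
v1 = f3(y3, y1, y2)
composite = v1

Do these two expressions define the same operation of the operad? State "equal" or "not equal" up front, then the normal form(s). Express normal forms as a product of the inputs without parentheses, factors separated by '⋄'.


not equal; first: y1 ⋄ y3 ⋄ y2; second: y3 ⋄ y1 ⋄ y2


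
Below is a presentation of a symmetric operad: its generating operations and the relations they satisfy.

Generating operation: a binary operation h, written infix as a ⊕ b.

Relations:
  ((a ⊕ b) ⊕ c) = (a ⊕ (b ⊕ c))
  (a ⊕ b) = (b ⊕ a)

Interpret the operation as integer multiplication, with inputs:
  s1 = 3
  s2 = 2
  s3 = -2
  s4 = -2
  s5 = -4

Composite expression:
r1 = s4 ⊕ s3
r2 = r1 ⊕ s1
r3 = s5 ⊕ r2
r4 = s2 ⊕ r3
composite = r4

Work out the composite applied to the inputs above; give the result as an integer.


-96

(s4 ⊕ s3) = 4
((s4 ⊕ s3) ⊕ s1) = 12
(s5 ⊕ ((s4 ⊕ s3) ⊕ s1)) = -48
(s2 ⊕ (s5 ⊕ ((s4 ⊕ s3) ⊕ s1))) = -96


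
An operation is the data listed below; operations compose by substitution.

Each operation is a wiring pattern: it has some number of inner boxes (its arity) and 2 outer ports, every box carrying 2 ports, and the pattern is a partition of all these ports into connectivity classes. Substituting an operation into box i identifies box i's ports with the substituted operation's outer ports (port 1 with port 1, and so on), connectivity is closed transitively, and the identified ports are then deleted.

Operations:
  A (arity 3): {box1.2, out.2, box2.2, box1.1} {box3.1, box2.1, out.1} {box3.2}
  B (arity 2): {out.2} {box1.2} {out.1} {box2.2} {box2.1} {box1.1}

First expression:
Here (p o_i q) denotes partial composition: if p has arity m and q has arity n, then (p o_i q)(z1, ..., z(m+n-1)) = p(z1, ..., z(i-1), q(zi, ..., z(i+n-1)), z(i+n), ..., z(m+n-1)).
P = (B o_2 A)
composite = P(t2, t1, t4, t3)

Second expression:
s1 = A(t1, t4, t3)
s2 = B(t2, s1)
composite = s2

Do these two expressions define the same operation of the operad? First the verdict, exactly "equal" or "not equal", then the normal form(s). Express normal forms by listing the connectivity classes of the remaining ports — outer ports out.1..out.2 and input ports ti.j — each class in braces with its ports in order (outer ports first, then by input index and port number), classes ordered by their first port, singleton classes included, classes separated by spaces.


equal; the common form is {out.1} {out.2} {t1.1, t1.2, t4.2} {t2.1} {t2.2} {t3.1, t4.1} {t3.2}


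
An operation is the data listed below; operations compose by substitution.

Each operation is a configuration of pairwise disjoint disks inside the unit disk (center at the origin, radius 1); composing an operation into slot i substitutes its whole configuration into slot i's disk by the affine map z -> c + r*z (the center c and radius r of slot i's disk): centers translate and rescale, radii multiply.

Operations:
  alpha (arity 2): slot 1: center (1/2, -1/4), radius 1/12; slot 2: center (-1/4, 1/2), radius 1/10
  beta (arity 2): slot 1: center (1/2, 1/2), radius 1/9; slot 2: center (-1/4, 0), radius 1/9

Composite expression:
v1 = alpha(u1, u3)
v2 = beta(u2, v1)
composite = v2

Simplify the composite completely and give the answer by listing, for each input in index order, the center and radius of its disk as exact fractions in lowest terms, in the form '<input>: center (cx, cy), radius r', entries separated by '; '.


Below beta, radii multiply path by path; the u-disk centers shift.
u2 passes through 1 substitution, ending at center (1/2, 1/2), radius 1/9
u1 passes through 2 substitutions, ending at center (-7/36, -1/36), radius 1/108
u3 passes through 2 substitutions, ending at center (-5/18, 1/18), radius 1/90

u1: center (-7/36, -1/36), radius 1/108; u2: center (1/2, 1/2), radius 1/9; u3: center (-5/18, 1/18), radius 1/90


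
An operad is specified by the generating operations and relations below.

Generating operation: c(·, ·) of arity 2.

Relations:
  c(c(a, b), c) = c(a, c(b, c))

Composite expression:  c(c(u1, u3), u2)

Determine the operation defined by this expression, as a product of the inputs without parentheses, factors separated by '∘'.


u1 ∘ u3 ∘ u2

Associativity of c dissolves the nesting; only the u-input order survives.
c(u1, u3) unparenthesizes to u1 ∘ u3
c(c(u1, u3), u2) unparenthesizes to u1 ∘ u3 ∘ u2


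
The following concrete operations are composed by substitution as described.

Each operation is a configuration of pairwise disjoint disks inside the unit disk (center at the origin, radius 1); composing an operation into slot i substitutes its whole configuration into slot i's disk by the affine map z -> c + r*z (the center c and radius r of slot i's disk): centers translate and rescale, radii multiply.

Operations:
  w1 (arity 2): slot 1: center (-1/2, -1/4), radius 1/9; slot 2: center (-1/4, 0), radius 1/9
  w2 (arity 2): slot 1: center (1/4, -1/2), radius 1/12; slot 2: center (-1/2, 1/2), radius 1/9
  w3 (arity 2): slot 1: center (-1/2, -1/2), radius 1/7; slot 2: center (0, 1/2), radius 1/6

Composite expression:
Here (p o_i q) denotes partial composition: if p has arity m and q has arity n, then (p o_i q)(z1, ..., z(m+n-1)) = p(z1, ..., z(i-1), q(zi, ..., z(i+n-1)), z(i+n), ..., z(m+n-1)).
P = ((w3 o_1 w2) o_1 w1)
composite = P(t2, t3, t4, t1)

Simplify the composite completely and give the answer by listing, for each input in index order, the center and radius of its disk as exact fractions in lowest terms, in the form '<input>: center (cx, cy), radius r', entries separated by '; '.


t1: center (0, 1/2), radius 1/6; t2: center (-79/168, -193/336), radius 1/756; t3: center (-157/336, -4/7), radius 1/756; t4: center (-4/7, -3/7), radius 1/63

Nesting under w3 composes maps z -> c + r*z down each t-path.
input t2: applying the 3 nested substitutions gives center (-79/168, -193/336), radius 1/756
input t3: applying the 3 nested substitutions gives center (-157/336, -4/7), radius 1/756
input t4: applying the 2 nested substitutions gives center (-4/7, -3/7), radius 1/63
input t1: applying the 1 nested substitution gives center (0, 1/2), radius 1/6


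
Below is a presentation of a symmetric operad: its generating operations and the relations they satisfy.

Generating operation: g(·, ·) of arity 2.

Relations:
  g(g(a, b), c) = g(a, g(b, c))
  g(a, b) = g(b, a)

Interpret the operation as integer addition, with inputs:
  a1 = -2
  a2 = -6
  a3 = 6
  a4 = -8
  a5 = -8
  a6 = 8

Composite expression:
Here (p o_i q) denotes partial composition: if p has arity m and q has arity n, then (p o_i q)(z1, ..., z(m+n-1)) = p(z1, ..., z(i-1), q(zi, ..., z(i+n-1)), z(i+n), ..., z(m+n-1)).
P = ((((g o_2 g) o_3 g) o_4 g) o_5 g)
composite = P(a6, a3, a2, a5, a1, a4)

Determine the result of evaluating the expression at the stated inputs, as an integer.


-10

g(a1, a4) = -10
g(a5, g(a1, a4)) = -18
g(a2, g(a5, g(a1, a4))) = -24
g(a3, g(a2, g(a5, g(a1, a4)))) = -18
g(a6, g(a3, g(a2, g(a5, g(a1, a4))))) = -10


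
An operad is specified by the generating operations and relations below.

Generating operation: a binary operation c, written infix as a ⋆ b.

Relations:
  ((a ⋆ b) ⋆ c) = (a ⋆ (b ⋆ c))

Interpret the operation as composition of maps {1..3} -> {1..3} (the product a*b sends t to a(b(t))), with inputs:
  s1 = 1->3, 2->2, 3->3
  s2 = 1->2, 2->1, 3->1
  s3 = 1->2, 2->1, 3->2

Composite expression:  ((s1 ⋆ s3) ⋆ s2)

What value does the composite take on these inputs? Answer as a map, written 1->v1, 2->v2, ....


(s1 ⋆ s3) = 1->2, 2->3, 3->2
((s1 ⋆ s3) ⋆ s2) = 1->3, 2->2, 3->2

1->3, 2->2, 3->2


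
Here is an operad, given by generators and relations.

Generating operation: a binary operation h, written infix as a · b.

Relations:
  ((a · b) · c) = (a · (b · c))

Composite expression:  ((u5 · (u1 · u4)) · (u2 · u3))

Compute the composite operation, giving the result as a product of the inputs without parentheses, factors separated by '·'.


The h-tree's shape is irrelevant; the u-reading-order decides.
(u1 · u4) reduces to u1 · u4
(u5 · (u1 · u4)) reduces to u5 · u1 · u4
(u2 · u3) reduces to u2 · u3
((u5 · (u1 · u4)) · (u2 · u3)) reduces to u5 · u1 · u4 · u2 · u3

u5 · u1 · u4 · u2 · u3


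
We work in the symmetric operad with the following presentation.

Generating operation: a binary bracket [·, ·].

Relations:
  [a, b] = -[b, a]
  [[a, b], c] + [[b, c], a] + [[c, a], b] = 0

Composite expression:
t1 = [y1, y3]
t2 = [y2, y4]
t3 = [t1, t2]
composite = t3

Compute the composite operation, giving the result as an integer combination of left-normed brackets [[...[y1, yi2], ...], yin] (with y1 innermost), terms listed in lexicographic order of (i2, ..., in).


[[[y1, y3], y2], y4] - [[[y1, y3], y4], y2]

In the tensor algebra, words opening y1 carry the y1-anchored form.
Composite bracket: [[y1, y3], [y2, y4]]
Expanding via [a, b] = ab - ba: 8 signed words (2^3 = 8).
Words beginning with y1 determine it all:
  y1y3y2y4 appears with sign +1, giving the term +[[[y1, y3], y2], y4]
  y1y3y4y2 appears with sign -1, giving the term -[[[y1, y3], y4], y2]


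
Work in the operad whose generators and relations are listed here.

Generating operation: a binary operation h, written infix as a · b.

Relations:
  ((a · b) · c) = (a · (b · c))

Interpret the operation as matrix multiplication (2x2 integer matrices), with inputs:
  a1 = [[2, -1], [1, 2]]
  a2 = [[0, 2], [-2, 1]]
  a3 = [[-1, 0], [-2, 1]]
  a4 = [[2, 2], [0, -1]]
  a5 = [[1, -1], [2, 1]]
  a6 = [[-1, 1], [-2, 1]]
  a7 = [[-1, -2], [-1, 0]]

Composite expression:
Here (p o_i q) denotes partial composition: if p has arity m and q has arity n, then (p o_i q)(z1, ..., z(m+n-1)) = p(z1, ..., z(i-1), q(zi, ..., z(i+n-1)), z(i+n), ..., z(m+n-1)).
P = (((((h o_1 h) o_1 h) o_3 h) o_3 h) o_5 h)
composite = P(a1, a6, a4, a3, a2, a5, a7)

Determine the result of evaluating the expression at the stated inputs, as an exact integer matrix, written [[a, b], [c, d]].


[[-9, -16], [-177, -288]]

(a1 · a6) = [[0, 1], [-5, 3]]
(a4 · a3) = [[-6, 2], [2, -1]]
(a2 · a5) = [[4, 2], [0, 3]]
((a4 · a3) · (a2 · a5)) = [[-24, -6], [8, 1]]
((a1 · a6) · ((a4 · a3) · (a2 · a5))) = [[8, 1], [144, 33]]
(((a1 · a6) · ((a4 · a3) · (a2 · a5))) · a7) = [[-9, -16], [-177, -288]]


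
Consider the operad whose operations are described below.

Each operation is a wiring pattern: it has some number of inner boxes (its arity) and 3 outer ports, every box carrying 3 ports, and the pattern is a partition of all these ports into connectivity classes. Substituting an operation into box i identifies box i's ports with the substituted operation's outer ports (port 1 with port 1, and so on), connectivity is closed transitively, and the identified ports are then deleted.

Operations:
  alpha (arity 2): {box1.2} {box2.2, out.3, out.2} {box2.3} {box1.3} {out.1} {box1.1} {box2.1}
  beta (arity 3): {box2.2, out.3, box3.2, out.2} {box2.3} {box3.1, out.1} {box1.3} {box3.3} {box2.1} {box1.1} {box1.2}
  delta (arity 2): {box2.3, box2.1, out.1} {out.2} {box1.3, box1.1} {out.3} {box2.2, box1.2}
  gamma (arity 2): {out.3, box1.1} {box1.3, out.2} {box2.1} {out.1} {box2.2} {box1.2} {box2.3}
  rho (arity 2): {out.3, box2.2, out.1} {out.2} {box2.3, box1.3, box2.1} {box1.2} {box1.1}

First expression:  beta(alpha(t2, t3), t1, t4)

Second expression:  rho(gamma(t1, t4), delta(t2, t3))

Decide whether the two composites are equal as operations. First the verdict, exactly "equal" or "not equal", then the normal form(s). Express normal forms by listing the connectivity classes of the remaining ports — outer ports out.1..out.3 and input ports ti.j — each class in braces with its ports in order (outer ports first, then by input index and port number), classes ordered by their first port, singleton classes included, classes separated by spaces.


The first expression reduces to {out.1, t4.1} {out.2, out.3, t1.2, t4.2} {t1.1} {t1.3} {t2.1} {t2.2} {t2.3} {t3.1} {t3.2} {t3.3} {t4.3}
The second expression reduces to {out.1, out.3} {out.2} {t1.1, t3.1, t3.3} {t1.2} {t1.3} {t2.1, t2.3} {t2.2, t3.2} {t4.1} {t4.2} {t4.3}
The normal forms differ: not equal.

not equal; first: {out.1, t4.1} {out.2, out.3, t1.2, t4.2} {t1.1} {t1.3} {t2.1} {t2.2} {t2.3} {t3.1} {t3.2} {t3.3} {t4.3}; second: {out.1, out.3} {out.2} {t1.1, t3.1, t3.3} {t1.2} {t1.3} {t2.1, t2.3} {t2.2, t3.2} {t4.1} {t4.2} {t4.3}


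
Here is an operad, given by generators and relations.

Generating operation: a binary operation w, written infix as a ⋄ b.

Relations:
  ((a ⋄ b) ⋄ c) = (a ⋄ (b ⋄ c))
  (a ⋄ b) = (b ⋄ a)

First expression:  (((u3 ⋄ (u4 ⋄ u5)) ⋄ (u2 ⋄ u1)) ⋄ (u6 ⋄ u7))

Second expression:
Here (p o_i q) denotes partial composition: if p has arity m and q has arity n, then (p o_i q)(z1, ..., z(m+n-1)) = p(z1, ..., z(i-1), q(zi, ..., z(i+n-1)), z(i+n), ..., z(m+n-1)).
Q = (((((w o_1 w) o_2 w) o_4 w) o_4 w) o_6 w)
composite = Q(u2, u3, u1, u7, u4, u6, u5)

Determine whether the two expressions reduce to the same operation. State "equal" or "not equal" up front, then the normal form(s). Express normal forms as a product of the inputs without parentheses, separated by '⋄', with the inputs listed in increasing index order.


The first composite normalizes to u1 ⋄ u2 ⋄ u3 ⋄ u4 ⋄ u5 ⋄ u6 ⋄ u7
The second composite normalizes to u1 ⋄ u2 ⋄ u3 ⋄ u4 ⋄ u5 ⋄ u6 ⋄ u7
Same normal form: equal.

equal; both compose to u1 ⋄ u2 ⋄ u3 ⋄ u4 ⋄ u5 ⋄ u6 ⋄ u7


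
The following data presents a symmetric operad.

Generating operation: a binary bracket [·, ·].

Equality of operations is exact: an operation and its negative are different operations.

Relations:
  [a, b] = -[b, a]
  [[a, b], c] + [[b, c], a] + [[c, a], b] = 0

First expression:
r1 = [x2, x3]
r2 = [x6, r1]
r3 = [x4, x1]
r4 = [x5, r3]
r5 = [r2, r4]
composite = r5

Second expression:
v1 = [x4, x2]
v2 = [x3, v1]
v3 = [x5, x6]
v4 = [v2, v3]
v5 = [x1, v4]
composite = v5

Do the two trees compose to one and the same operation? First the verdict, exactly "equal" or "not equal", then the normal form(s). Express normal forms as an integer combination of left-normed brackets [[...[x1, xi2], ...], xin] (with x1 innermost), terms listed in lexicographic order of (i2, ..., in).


not equal — first [[[[[x1, x4], x5], x2], x3], x6] - [[[[[x1, x4], x5], x3], x2], x6] - [[[[[x1, x4], x5], x6], x2], x3] + [[[[[x1, x4], x5], x6], x3], x2], second [[[[[x1, x2], x4], x3], x5], x6] - [[[[[x1, x2], x4], x3], x6], x5] - [[[[[x1, x3], x2], x4], x5], x6] + [[[[[x1, x3], x2], x4], x6], x5] + [[[[[x1, x3], x4], x2], x5], x6] - [[[[[x1, x3], x4], x2], x6], x5] - [[[[[x1, x4], x2], x3], x5], x6] + [[[[[x1, x4], x2], x3], x6], x5] - [[[[[x1, x5], x6], x2], x4], x3] + [[[[[x1, x5], x6], x3], x2], x4] - [[[[[x1, x5], x6], x3], x4], x2] + [[[[[x1, x5], x6], x4], x2], x3] + [[[[[x1, x6], x5], x2], x4], x3] - [[[[[x1, x6], x5], x3], x2], x4] + [[[[[x1, x6], x5], x3], x4], x2] - [[[[[x1, x6], x5], x4], x2], x3]

The first expression, normalized: [[[[[x1, x4], x5], x2], x3], x6] - [[[[[x1, x4], x5], x3], x2], x6] - [[[[[x1, x4], x5], x6], x2], x3] + [[[[[x1, x4], x5], x6], x3], x2]
The second expression, normalized: [[[[[x1, x2], x4], x3], x5], x6] - [[[[[x1, x2], x4], x3], x6], x5] - [[[[[x1, x3], x2], x4], x5], x6] + [[[[[x1, x3], x2], x4], x6], x5] + [[[[[x1, x3], x4], x2], x5], x6] - [[[[[x1, x3], x4], x2], x6], x5] - [[[[[x1, x4], x2], x3], x5], x6] + [[[[[x1, x4], x2], x3], x6], x5] - [[[[[x1, x5], x6], x2], x4], x3] + [[[[[x1, x5], x6], x3], x2], x4] - [[[[[x1, x5], x6], x3], x4], x2] + [[[[[x1, x5], x6], x4], x2], x3] + [[[[[x1, x6], x5], x2], x4], x3] - [[[[[x1, x6], x5], x3], x2], x4] + [[[[[x1, x6], x5], x3], x4], x2] - [[[[[x1, x6], x5], x4], x2], x3]
No match — not equal.


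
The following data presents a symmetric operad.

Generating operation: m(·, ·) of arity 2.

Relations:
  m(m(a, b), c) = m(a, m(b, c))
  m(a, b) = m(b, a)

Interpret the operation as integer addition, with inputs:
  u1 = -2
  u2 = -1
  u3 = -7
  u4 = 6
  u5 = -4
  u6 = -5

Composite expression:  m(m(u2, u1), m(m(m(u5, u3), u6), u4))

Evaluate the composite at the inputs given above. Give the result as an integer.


-13

m(u2, u1) = -3
m(u5, u3) = -11
m(m(u5, u3), u6) = -16
m(m(m(u5, u3), u6), u4) = -10
m(m(u2, u1), m(m(m(u5, u3), u6), u4)) = -13


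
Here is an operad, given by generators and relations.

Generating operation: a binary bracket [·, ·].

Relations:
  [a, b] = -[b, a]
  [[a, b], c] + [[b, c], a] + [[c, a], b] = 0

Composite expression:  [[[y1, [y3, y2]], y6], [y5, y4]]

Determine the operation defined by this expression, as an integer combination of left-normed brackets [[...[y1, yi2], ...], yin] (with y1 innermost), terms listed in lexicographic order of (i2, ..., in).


[[[[[y1, y2], y3], y6], y4], y5] - [[[[[y1, y2], y3], y6], y5], y4] - [[[[[y1, y3], y2], y6], y4], y5] + [[[[[y1, y3], y2], y6], y5], y4]

In the tensor algebra, words opening y1 carry the y1-anchored form.
Composite bracket: [[[y1, [y3, y2]], y6], [y5, y4]]
Expanding via [a, b] = ab - ba: 32 signed words (2^5 = 32).
Only words starting with y1 matter:
  from y1y2y3y6y4y5, sign +1: term +[[[[[y1, y2], y3], y6], y4], y5]
  from y1y2y3y6y5y4, sign -1: term -[[[[[y1, y2], y3], y6], y5], y4]
  from y1y3y2y6y4y5, sign -1: term -[[[[[y1, y3], y2], y6], y4], y5]
  from y1y3y2y6y5y4, sign +1: term +[[[[[y1, y3], y2], y6], y5], y4]
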